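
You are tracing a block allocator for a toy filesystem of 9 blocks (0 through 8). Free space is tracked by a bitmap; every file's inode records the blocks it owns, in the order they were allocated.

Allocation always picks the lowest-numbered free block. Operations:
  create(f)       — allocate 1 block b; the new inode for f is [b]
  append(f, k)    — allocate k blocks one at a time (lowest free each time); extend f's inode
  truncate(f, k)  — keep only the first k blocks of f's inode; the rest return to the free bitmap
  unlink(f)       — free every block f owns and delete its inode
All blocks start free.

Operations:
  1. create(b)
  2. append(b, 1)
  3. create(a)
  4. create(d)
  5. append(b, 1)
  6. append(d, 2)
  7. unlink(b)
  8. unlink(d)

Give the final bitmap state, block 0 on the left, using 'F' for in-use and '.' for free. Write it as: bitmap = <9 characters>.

after create(b) → b:[0]  free=[F........]
after append(b, 1) → b:[0, 1]  free=[FF.......]
after create(a) → a:[2], b:[0, 1]  free=[FFF......]
after create(d) → a:[2], b:[0, 1], d:[3]  free=[FFFF.....]
after append(b, 1) → a:[2], b:[0, 1, 4], d:[3]  free=[FFFFF....]
after append(d, 2) → a:[2], b:[0, 1, 4], d:[3, 5, 6]  free=[FFFFFFF..]
after unlink(b) → a:[2], d:[3, 5, 6]  free=[..FF.FF..]
after unlink(d) → a:[2]  free=[..F......]

bitmap = ..F......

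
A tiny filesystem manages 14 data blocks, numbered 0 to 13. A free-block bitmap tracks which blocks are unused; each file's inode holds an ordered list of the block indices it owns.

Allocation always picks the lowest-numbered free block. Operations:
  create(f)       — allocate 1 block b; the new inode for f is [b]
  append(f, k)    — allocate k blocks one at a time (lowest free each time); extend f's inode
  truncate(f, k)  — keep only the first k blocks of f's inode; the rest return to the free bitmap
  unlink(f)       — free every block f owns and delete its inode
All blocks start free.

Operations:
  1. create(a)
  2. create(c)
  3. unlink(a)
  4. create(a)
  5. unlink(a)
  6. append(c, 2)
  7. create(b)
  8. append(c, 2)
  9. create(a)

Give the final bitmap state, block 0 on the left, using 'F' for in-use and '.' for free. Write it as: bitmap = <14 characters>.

bitmap = FFFFFFF.......

[1] create(a) — a=0 (map F.............)
[2] create(c) — a=0 c=1 (map FF............)
[3] unlink(a) — c=1 (map .F............)
[4] create(a) — a=0 c=1 (map FF............)
[5] unlink(a) — c=1 (map .F............)
[6] append(c, 2) — c=1,0,2 (map FFF...........)
[7] create(b) — b=3 c=1,0,2 (map FFFF..........)
[8] append(c, 2) — b=3 c=1,0,2,4,5 (map FFFFFF........)
[9] create(a) — a=6 b=3 c=1,0,2,4,5 (map FFFFFFF.......)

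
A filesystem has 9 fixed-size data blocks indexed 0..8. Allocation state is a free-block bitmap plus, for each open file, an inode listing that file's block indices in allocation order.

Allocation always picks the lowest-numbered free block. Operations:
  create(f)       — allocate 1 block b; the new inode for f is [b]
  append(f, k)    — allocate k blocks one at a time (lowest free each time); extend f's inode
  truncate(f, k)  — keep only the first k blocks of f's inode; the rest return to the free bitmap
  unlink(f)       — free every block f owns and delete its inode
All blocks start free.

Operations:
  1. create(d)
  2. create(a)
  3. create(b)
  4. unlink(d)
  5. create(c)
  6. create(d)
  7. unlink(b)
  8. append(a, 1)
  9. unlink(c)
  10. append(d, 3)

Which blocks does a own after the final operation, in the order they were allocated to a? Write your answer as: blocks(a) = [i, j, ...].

blocks(a) = [1, 2]

after create(d) → d:[0]  free=[F........]
after create(a) → a:[1], d:[0]  free=[FF.......]
after create(b) → a:[1], b:[2], d:[0]  free=[FFF......]
after unlink(d) → a:[1], b:[2]  free=[.FF......]
after create(c) → a:[1], b:[2], c:[0]  free=[FFF......]
after create(d) → a:[1], b:[2], c:[0], d:[3]  free=[FFFF.....]
after unlink(b) → a:[1], c:[0], d:[3]  free=[FF.F.....]
after append(a, 1) → a:[1, 2], c:[0], d:[3]  free=[FFFF.....]
after unlink(c) → a:[1, 2], d:[3]  free=[.FFF.....]
after append(d, 3) → a:[1, 2], d:[3, 0, 4, 5]  free=[FFFFFF...]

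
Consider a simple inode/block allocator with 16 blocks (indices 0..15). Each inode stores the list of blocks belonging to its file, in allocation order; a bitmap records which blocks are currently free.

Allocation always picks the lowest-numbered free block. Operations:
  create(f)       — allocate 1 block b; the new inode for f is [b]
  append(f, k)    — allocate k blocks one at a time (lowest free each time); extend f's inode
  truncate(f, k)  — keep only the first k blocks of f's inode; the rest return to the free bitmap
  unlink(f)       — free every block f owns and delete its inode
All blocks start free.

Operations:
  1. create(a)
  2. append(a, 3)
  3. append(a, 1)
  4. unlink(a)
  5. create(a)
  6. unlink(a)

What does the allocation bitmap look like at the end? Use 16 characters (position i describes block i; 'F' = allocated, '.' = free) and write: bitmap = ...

bitmap = ................

  1. create(a)  ⇒  F...............  {a→[0]}
  2. append(a, 3)  ⇒  FFFF............  {a→[0, 1, 2, 3]}
  3. append(a, 1)  ⇒  FFFFF...........  {a→[0, 1, 2, 3, 4]}
  4. unlink(a)  ⇒  ................  {}
  5. create(a)  ⇒  F...............  {a→[0]}
  6. unlink(a)  ⇒  ................  {}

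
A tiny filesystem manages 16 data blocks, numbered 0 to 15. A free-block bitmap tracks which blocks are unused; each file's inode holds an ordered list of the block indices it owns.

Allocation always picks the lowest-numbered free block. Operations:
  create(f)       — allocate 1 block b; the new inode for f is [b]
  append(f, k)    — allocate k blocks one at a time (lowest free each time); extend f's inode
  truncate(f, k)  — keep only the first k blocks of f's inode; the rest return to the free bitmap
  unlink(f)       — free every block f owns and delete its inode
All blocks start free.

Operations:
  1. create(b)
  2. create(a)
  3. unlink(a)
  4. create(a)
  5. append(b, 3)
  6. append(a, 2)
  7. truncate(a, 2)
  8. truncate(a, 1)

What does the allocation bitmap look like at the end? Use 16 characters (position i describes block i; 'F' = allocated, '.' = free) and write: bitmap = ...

after create(b) → b:[0]  free=[F...............]
after create(a) → a:[1], b:[0]  free=[FF..............]
after unlink(a) → b:[0]  free=[F...............]
after create(a) → a:[1], b:[0]  free=[FF..............]
after append(b, 3) → a:[1], b:[0, 2, 3, 4]  free=[FFFFF...........]
after append(a, 2) → a:[1, 5, 6], b:[0, 2, 3, 4]  free=[FFFFFFF.........]
after truncate(a, 2) → a:[1, 5], b:[0, 2, 3, 4]  free=[FFFFFF..........]
after truncate(a, 1) → a:[1], b:[0, 2, 3, 4]  free=[FFFFF...........]

bitmap = FFFFF...........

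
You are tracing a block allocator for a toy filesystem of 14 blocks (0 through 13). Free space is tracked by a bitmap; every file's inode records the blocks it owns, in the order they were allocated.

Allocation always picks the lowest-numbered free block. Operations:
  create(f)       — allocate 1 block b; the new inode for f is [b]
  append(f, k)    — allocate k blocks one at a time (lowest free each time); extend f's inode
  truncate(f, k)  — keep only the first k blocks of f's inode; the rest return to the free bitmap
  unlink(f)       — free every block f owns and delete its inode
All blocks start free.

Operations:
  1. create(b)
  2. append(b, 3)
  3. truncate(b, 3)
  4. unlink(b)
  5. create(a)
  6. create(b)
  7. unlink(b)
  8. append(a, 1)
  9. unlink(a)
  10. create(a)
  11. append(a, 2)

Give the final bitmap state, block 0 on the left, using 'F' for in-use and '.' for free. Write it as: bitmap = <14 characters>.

after create(b) → b:[0]  free=[F.............]
after append(b, 3) → b:[0, 1, 2, 3]  free=[FFFF..........]
after truncate(b, 3) → b:[0, 1, 2]  free=[FFF...........]
after unlink(b) →   free=[..............]
after create(a) → a:[0]  free=[F.............]
after create(b) → a:[0], b:[1]  free=[FF............]
after unlink(b) → a:[0]  free=[F.............]
after append(a, 1) → a:[0, 1]  free=[FF............]
after unlink(a) →   free=[..............]
after create(a) → a:[0]  free=[F.............]
after append(a, 2) → a:[0, 1, 2]  free=[FFF...........]

bitmap = FFF...........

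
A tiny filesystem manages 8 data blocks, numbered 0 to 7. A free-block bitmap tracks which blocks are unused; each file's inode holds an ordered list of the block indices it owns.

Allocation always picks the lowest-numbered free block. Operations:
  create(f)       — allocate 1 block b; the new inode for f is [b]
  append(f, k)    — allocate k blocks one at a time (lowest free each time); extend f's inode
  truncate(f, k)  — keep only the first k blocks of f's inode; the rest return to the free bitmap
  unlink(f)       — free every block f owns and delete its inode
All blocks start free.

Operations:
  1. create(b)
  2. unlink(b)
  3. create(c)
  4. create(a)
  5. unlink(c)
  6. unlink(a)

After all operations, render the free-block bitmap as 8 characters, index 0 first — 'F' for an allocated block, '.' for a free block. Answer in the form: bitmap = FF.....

  1. create(b)  ⇒  F.......  {b→[0]}
  2. unlink(b)  ⇒  ........  {}
  3. create(c)  ⇒  F.......  {c→[0]}
  4. create(a)  ⇒  FF......  {a→[1]; c→[0]}
  5. unlink(c)  ⇒  .F......  {a→[1]}
  6. unlink(a)  ⇒  ........  {}

bitmap = ........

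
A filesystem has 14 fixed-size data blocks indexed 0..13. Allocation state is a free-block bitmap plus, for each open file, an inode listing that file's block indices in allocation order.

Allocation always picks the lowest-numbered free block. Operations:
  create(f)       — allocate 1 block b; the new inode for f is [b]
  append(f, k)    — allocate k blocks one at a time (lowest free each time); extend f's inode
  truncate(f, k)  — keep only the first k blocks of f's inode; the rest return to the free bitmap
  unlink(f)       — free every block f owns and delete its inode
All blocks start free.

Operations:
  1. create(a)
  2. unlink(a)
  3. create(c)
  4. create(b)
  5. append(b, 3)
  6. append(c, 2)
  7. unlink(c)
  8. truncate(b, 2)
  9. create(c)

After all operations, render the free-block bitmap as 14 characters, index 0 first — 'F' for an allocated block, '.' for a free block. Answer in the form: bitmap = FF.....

[1] create(a) — a=0 (map F.............)
[2] unlink(a) —  (map ..............)
[3] create(c) — c=0 (map F.............)
[4] create(b) — b=1 c=0 (map FF............)
[5] append(b, 3) — b=1,2,3,4 c=0 (map FFFFF.........)
[6] append(c, 2) — b=1,2,3,4 c=0,5,6 (map FFFFFFF.......)
[7] unlink(c) — b=1,2,3,4 (map .FFFF.........)
[8] truncate(b, 2) — b=1,2 (map .FF...........)
[9] create(c) — b=1,2 c=0 (map FFF...........)

bitmap = FFF...........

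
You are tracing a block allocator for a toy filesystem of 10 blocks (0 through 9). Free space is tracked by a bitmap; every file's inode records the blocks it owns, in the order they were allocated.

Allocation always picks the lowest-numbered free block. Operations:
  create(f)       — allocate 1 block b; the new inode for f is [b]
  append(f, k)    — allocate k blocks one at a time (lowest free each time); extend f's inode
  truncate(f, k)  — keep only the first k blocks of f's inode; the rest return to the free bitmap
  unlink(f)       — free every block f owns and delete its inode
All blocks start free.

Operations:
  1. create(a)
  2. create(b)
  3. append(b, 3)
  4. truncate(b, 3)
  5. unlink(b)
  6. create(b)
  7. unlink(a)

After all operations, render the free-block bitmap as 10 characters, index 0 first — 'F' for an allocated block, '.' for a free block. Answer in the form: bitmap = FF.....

after create(a) → a:[0]  free=[F.........]
after create(b) → a:[0], b:[1]  free=[FF........]
after append(b, 3) → a:[0], b:[1, 2, 3, 4]  free=[FFFFF.....]
after truncate(b, 3) → a:[0], b:[1, 2, 3]  free=[FFFF......]
after unlink(b) → a:[0]  free=[F.........]
after create(b) → a:[0], b:[1]  free=[FF........]
after unlink(a) → b:[1]  free=[.F........]

bitmap = .F........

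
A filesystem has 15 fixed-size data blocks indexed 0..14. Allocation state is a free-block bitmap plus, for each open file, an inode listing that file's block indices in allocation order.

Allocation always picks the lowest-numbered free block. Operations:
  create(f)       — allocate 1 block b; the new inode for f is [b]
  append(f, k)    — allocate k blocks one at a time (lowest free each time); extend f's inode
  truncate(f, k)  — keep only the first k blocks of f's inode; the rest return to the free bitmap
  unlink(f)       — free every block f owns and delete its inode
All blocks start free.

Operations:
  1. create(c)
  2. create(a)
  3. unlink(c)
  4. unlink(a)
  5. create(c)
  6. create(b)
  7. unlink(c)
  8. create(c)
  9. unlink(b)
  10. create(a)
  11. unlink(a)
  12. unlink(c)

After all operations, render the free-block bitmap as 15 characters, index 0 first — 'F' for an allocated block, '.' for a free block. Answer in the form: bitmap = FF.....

bitmap = ...............

[1] create(c) — c=0 (map F..............)
[2] create(a) — a=1 c=0 (map FF.............)
[3] unlink(c) — a=1 (map .F.............)
[4] unlink(a) —  (map ...............)
[5] create(c) — c=0 (map F..............)
[6] create(b) — b=1 c=0 (map FF.............)
[7] unlink(c) — b=1 (map .F.............)
[8] create(c) — b=1 c=0 (map FF.............)
[9] unlink(b) — c=0 (map F..............)
[10] create(a) — a=1 c=0 (map FF.............)
[11] unlink(a) — c=0 (map F..............)
[12] unlink(c) —  (map ...............)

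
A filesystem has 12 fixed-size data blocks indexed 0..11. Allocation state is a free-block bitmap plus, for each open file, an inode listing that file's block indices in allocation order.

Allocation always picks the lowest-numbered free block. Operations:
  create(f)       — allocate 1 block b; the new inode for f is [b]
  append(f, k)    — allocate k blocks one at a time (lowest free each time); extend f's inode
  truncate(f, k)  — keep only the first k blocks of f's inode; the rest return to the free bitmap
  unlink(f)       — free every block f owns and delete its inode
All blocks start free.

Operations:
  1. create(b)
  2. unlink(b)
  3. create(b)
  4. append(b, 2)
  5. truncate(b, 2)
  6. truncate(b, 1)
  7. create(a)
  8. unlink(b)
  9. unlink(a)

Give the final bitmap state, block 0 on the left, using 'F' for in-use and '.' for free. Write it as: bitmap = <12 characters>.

bitmap = ............

[1] create(b) — b=0 (map F...........)
[2] unlink(b) —  (map ............)
[3] create(b) — b=0 (map F...........)
[4] append(b, 2) — b=0,1,2 (map FFF.........)
[5] truncate(b, 2) — b=0,1 (map FF..........)
[6] truncate(b, 1) — b=0 (map F...........)
[7] create(a) — a=1 b=0 (map FF..........)
[8] unlink(b) — a=1 (map .F..........)
[9] unlink(a) —  (map ............)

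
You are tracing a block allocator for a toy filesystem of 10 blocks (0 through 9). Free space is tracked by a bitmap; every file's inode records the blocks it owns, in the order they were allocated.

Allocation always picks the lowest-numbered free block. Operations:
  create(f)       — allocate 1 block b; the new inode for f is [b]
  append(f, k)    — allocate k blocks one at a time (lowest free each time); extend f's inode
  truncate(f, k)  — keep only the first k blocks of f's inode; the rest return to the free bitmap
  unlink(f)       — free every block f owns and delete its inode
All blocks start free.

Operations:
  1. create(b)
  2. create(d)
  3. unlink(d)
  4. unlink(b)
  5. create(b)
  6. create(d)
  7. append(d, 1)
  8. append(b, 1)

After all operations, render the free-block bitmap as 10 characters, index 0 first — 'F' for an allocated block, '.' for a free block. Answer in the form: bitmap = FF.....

  1. create(b)  ⇒  F.........  {b→[0]}
  2. create(d)  ⇒  FF........  {b→[0]; d→[1]}
  3. unlink(d)  ⇒  F.........  {b→[0]}
  4. unlink(b)  ⇒  ..........  {}
  5. create(b)  ⇒  F.........  {b→[0]}
  6. create(d)  ⇒  FF........  {b→[0]; d→[1]}
  7. append(d, 1)  ⇒  FFF.......  {b→[0]; d→[1, 2]}
  8. append(b, 1)  ⇒  FFFF......  {b→[0, 3]; d→[1, 2]}

bitmap = FFFF......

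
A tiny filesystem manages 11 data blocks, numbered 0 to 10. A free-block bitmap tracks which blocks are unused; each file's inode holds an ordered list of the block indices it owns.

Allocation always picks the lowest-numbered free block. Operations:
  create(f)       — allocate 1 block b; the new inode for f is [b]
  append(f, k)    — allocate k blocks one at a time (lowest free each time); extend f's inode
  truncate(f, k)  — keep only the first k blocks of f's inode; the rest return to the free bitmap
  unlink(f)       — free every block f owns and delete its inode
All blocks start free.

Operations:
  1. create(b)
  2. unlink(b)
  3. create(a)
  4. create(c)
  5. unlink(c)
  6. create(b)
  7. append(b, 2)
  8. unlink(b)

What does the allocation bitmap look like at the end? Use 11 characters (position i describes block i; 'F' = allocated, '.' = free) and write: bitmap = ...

create(b): bitmap=F.......... | b=[0]
unlink(b): bitmap=........... | 
create(a): bitmap=F.......... | a=[0]
create(c): bitmap=FF......... | a=[0] c=[1]
unlink(c): bitmap=F.......... | a=[0]
create(b): bitmap=FF......... | a=[0] b=[1]
append(b, 2): bitmap=FFFF....... | a=[0] b=[1, 2, 3]
unlink(b): bitmap=F.......... | a=[0]

bitmap = F..........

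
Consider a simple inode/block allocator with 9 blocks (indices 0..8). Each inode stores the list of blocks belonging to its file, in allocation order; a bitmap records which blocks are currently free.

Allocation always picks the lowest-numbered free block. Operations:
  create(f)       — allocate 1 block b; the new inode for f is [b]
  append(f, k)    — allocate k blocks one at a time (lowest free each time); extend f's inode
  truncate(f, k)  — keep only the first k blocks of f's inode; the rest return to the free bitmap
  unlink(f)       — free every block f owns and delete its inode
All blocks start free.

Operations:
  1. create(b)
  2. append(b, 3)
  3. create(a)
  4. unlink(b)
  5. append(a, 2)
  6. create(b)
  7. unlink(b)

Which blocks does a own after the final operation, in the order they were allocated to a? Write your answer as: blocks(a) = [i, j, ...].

after create(b) → b:[0]  free=[F........]
after append(b, 3) → b:[0, 1, 2, 3]  free=[FFFF.....]
after create(a) → a:[4], b:[0, 1, 2, 3]  free=[FFFFF....]
after unlink(b) → a:[4]  free=[....F....]
after append(a, 2) → a:[4, 0, 1]  free=[FF..F....]
after create(b) → a:[4, 0, 1], b:[2]  free=[FFF.F....]
after unlink(b) → a:[4, 0, 1]  free=[FF..F....]

blocks(a) = [4, 0, 1]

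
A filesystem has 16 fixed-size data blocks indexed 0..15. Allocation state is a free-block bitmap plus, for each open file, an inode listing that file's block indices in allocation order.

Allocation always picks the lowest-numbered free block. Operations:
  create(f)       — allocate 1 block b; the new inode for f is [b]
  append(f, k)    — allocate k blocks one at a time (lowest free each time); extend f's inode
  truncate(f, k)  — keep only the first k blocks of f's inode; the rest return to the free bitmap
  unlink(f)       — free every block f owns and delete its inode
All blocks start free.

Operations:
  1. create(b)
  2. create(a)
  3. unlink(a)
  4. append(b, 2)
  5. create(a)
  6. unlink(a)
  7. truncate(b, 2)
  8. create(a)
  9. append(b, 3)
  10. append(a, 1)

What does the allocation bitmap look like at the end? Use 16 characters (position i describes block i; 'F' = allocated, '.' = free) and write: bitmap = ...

bitmap = FFFFFFF.........

after create(b) → b:[0]  free=[F...............]
after create(a) → a:[1], b:[0]  free=[FF..............]
after unlink(a) → b:[0]  free=[F...............]
after append(b, 2) → b:[0, 1, 2]  free=[FFF.............]
after create(a) → a:[3], b:[0, 1, 2]  free=[FFFF............]
after unlink(a) → b:[0, 1, 2]  free=[FFF.............]
after truncate(b, 2) → b:[0, 1]  free=[FF..............]
after create(a) → a:[2], b:[0, 1]  free=[FFF.............]
after append(b, 3) → a:[2], b:[0, 1, 3, 4, 5]  free=[FFFFFF..........]
after append(a, 1) → a:[2, 6], b:[0, 1, 3, 4, 5]  free=[FFFFFFF.........]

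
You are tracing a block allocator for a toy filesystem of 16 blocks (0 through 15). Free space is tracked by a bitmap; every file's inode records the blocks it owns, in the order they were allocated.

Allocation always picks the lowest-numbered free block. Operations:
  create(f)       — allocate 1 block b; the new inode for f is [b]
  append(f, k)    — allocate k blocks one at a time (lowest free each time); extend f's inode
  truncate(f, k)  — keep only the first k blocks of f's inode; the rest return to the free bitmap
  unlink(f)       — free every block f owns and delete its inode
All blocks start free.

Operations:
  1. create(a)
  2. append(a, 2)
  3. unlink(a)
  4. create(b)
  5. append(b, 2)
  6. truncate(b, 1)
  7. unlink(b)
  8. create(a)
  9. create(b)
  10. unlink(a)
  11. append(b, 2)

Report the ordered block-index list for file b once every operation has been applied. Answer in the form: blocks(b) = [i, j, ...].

after create(a) → a:[0]  free=[F...............]
after append(a, 2) → a:[0, 1, 2]  free=[FFF.............]
after unlink(a) →   free=[................]
after create(b) → b:[0]  free=[F...............]
after append(b, 2) → b:[0, 1, 2]  free=[FFF.............]
after truncate(b, 1) → b:[0]  free=[F...............]
after unlink(b) →   free=[................]
after create(a) → a:[0]  free=[F...............]
after create(b) → a:[0], b:[1]  free=[FF..............]
after unlink(a) → b:[1]  free=[.F..............]
after append(b, 2) → b:[1, 0, 2]  free=[FFF.............]

blocks(b) = [1, 0, 2]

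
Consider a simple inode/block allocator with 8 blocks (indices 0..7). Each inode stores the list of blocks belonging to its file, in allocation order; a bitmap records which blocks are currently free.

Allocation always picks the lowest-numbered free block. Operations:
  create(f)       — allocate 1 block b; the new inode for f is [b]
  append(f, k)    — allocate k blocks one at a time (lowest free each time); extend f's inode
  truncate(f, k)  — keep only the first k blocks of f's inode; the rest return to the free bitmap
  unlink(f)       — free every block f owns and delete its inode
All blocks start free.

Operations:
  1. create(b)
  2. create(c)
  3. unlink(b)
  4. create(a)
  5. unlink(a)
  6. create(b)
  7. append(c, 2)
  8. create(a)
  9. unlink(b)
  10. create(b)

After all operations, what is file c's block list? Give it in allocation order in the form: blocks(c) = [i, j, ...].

blocks(c) = [1, 2, 3]

  1. create(b)  ⇒  F.......  {b→[0]}
  2. create(c)  ⇒  FF......  {b→[0]; c→[1]}
  3. unlink(b)  ⇒  .F......  {c→[1]}
  4. create(a)  ⇒  FF......  {a→[0]; c→[1]}
  5. unlink(a)  ⇒  .F......  {c→[1]}
  6. create(b)  ⇒  FF......  {b→[0]; c→[1]}
  7. append(c, 2)  ⇒  FFFF....  {b→[0]; c→[1, 2, 3]}
  8. create(a)  ⇒  FFFFF...  {a→[4]; b→[0]; c→[1, 2, 3]}
  9. unlink(b)  ⇒  .FFFF...  {a→[4]; c→[1, 2, 3]}
  10. create(b)  ⇒  FFFFF...  {a→[4]; b→[0]; c→[1, 2, 3]}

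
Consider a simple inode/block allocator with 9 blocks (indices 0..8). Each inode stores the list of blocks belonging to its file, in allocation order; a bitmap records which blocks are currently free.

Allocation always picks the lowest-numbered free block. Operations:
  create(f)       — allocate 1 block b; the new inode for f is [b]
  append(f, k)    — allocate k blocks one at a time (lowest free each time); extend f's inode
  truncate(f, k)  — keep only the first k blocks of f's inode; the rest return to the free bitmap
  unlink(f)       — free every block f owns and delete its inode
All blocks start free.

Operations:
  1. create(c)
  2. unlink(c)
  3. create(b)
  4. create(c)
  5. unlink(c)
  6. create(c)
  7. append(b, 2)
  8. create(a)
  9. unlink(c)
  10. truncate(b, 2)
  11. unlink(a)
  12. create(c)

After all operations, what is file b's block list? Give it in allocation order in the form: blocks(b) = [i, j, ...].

blocks(b) = [0, 2]

after create(c) → c:[0]  free=[F........]
after unlink(c) →   free=[.........]
after create(b) → b:[0]  free=[F........]
after create(c) → b:[0], c:[1]  free=[FF.......]
after unlink(c) → b:[0]  free=[F........]
after create(c) → b:[0], c:[1]  free=[FF.......]
after append(b, 2) → b:[0, 2, 3], c:[1]  free=[FFFF.....]
after create(a) → a:[4], b:[0, 2, 3], c:[1]  free=[FFFFF....]
after unlink(c) → a:[4], b:[0, 2, 3]  free=[F.FFF....]
after truncate(b, 2) → a:[4], b:[0, 2]  free=[F.F.F....]
after unlink(a) → b:[0, 2]  free=[F.F......]
after create(c) → b:[0, 2], c:[1]  free=[FFF......]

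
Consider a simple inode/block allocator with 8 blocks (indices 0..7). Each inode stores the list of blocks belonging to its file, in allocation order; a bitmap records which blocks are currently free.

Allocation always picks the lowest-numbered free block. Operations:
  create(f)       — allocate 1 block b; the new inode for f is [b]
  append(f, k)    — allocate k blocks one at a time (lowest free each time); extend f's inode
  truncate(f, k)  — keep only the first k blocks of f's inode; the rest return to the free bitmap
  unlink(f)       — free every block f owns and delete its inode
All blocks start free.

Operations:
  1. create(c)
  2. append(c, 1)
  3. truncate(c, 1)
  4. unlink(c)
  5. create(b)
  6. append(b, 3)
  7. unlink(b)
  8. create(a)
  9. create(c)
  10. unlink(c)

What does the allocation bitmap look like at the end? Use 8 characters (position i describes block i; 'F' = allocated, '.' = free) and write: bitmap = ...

create(c): bitmap=F....... | c=[0]
append(c, 1): bitmap=FF...... | c=[0, 1]
truncate(c, 1): bitmap=F....... | c=[0]
unlink(c): bitmap=........ | 
create(b): bitmap=F....... | b=[0]
append(b, 3): bitmap=FFFF.... | b=[0, 1, 2, 3]
unlink(b): bitmap=........ | 
create(a): bitmap=F....... | a=[0]
create(c): bitmap=FF...... | a=[0] c=[1]
unlink(c): bitmap=F....... | a=[0]

bitmap = F.......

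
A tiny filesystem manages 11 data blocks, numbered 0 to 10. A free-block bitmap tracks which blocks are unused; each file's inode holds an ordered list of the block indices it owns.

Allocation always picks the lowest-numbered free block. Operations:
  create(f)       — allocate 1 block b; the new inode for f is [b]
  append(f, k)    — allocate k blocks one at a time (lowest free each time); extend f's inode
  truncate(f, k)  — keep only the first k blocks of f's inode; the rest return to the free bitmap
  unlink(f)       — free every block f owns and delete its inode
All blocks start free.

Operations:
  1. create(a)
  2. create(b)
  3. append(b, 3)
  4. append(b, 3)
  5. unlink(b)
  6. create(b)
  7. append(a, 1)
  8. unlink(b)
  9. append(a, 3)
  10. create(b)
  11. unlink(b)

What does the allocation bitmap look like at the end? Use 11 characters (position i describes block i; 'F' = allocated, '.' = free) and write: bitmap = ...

after create(a) → a:[0]  free=[F..........]
after create(b) → a:[0], b:[1]  free=[FF.........]
after append(b, 3) → a:[0], b:[1, 2, 3, 4]  free=[FFFFF......]
after append(b, 3) → a:[0], b:[1, 2, 3, 4, 5, 6, 7]  free=[FFFFFFFF...]
after unlink(b) → a:[0]  free=[F..........]
after create(b) → a:[0], b:[1]  free=[FF.........]
after append(a, 1) → a:[0, 2], b:[1]  free=[FFF........]
after unlink(b) → a:[0, 2]  free=[F.F........]
after append(a, 3) → a:[0, 2, 1, 3, 4]  free=[FFFFF......]
after create(b) → a:[0, 2, 1, 3, 4], b:[5]  free=[FFFFFF.....]
after unlink(b) → a:[0, 2, 1, 3, 4]  free=[FFFFF......]

bitmap = FFFFF......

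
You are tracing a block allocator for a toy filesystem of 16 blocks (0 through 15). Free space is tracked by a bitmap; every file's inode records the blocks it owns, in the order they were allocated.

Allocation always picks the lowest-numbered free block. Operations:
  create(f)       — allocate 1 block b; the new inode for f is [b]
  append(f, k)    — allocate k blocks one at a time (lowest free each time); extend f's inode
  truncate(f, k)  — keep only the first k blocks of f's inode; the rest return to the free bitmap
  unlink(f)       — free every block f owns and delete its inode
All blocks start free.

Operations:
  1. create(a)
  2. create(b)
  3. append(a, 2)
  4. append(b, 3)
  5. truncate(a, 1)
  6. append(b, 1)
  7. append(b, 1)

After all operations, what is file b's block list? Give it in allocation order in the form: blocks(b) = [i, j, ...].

blocks(b) = [1, 4, 5, 6, 2, 3]

  1. create(a)  ⇒  F...............  {a→[0]}
  2. create(b)  ⇒  FF..............  {a→[0]; b→[1]}
  3. append(a, 2)  ⇒  FFFF............  {a→[0, 2, 3]; b→[1]}
  4. append(b, 3)  ⇒  FFFFFFF.........  {a→[0, 2, 3]; b→[1, 4, 5, 6]}
  5. truncate(a, 1)  ⇒  FF..FFF.........  {a→[0]; b→[1, 4, 5, 6]}
  6. append(b, 1)  ⇒  FFF.FFF.........  {a→[0]; b→[1, 4, 5, 6, 2]}
  7. append(b, 1)  ⇒  FFFFFFF.........  {a→[0]; b→[1, 4, 5, 6, 2, 3]}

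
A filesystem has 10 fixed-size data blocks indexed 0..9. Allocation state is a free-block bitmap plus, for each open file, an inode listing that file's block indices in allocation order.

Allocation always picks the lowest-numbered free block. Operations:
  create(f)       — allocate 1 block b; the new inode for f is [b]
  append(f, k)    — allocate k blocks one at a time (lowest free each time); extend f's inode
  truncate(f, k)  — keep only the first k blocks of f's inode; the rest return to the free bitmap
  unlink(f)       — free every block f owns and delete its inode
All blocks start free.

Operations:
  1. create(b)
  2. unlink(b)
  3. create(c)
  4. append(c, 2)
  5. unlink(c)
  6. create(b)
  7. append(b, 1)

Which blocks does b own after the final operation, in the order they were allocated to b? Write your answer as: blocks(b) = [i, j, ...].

blocks(b) = [0, 1]

after create(b) → b:[0]  free=[F.........]
after unlink(b) →   free=[..........]
after create(c) → c:[0]  free=[F.........]
after append(c, 2) → c:[0, 1, 2]  free=[FFF.......]
after unlink(c) →   free=[..........]
after create(b) → b:[0]  free=[F.........]
after append(b, 1) → b:[0, 1]  free=[FF........]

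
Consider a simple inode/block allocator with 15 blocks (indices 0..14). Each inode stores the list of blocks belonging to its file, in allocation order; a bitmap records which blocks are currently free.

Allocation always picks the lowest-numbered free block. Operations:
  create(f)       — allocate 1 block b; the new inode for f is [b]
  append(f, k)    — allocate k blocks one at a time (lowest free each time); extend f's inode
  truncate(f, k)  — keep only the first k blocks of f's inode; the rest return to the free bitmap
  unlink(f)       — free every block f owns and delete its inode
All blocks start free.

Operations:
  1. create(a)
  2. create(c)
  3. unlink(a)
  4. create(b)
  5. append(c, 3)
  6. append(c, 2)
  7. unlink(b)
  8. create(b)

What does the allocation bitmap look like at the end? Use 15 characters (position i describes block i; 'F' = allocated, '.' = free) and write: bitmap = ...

after create(a) → a:[0]  free=[F..............]
after create(c) → a:[0], c:[1]  free=[FF.............]
after unlink(a) → c:[1]  free=[.F.............]
after create(b) → b:[0], c:[1]  free=[FF.............]
after append(c, 3) → b:[0], c:[1, 2, 3, 4]  free=[FFFFF..........]
after append(c, 2) → b:[0], c:[1, 2, 3, 4, 5, 6]  free=[FFFFFFF........]
after unlink(b) → c:[1, 2, 3, 4, 5, 6]  free=[.FFFFFF........]
after create(b) → b:[0], c:[1, 2, 3, 4, 5, 6]  free=[FFFFFFF........]

bitmap = FFFFFFF........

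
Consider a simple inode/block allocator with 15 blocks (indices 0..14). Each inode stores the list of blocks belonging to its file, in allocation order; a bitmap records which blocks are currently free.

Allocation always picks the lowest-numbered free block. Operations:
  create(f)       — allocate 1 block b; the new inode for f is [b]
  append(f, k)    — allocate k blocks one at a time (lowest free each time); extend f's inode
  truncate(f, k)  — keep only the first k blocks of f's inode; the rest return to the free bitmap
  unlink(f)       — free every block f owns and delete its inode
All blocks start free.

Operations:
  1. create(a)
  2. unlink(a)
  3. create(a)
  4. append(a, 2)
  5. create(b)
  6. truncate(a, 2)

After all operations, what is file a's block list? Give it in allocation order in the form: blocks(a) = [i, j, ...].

blocks(a) = [0, 1]

after create(a) → a:[0]  free=[F..............]
after unlink(a) →   free=[...............]
after create(a) → a:[0]  free=[F..............]
after append(a, 2) → a:[0, 1, 2]  free=[FFF............]
after create(b) → a:[0, 1, 2], b:[3]  free=[FFFF...........]
after truncate(a, 2) → a:[0, 1], b:[3]  free=[FF.F...........]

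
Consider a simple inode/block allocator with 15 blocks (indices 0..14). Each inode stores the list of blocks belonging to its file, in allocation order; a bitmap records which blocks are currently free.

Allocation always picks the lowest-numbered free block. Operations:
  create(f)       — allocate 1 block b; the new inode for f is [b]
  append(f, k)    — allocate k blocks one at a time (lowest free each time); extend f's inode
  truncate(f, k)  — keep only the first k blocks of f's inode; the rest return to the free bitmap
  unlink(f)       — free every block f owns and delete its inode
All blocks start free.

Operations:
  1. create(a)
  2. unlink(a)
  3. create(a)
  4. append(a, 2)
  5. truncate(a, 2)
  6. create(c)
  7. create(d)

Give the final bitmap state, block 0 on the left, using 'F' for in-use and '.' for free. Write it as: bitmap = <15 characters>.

after create(a) → a:[0]  free=[F..............]
after unlink(a) →   free=[...............]
after create(a) → a:[0]  free=[F..............]
after append(a, 2) → a:[0, 1, 2]  free=[FFF............]
after truncate(a, 2) → a:[0, 1]  free=[FF.............]
after create(c) → a:[0, 1], c:[2]  free=[FFF............]
after create(d) → a:[0, 1], c:[2], d:[3]  free=[FFFF...........]

bitmap = FFFF...........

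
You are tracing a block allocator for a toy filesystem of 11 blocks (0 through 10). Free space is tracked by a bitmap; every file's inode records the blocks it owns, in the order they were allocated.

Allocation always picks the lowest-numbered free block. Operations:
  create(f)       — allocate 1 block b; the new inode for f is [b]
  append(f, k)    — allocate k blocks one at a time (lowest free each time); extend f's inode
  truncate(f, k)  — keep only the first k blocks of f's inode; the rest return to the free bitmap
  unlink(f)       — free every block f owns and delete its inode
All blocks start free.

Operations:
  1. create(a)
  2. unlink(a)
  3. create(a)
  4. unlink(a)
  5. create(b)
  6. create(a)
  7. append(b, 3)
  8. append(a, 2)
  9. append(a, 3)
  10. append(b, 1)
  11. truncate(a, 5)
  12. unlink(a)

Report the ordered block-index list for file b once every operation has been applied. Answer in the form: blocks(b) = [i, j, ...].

after create(a) → a:[0]  free=[F..........]
after unlink(a) →   free=[...........]
after create(a) → a:[0]  free=[F..........]
after unlink(a) →   free=[...........]
after create(b) → b:[0]  free=[F..........]
after create(a) → a:[1], b:[0]  free=[FF.........]
after append(b, 3) → a:[1], b:[0, 2, 3, 4]  free=[FFFFF......]
after append(a, 2) → a:[1, 5, 6], b:[0, 2, 3, 4]  free=[FFFFFFF....]
after append(a, 3) → a:[1, 5, 6, 7, 8, 9], b:[0, 2, 3, 4]  free=[FFFFFFFFFF.]
after append(b, 1) → a:[1, 5, 6, 7, 8, 9], b:[0, 2, 3, 4, 10]  free=[FFFFFFFFFFF]
after truncate(a, 5) → a:[1, 5, 6, 7, 8], b:[0, 2, 3, 4, 10]  free=[FFFFFFFFF.F]
after unlink(a) → b:[0, 2, 3, 4, 10]  free=[F.FFF.....F]

blocks(b) = [0, 2, 3, 4, 10]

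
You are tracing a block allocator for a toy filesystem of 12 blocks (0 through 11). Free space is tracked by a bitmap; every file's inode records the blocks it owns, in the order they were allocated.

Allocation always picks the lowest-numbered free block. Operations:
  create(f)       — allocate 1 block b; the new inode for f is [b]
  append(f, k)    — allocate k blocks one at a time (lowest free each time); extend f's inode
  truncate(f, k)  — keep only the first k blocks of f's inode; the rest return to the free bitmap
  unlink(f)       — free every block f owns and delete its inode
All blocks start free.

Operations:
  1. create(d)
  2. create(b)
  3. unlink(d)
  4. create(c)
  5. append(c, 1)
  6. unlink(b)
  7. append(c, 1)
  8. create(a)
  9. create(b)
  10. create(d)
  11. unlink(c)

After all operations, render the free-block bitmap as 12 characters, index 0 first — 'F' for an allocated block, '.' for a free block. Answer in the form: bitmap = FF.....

bitmap = ...FFF......

  1. create(d)  ⇒  F...........  {d→[0]}
  2. create(b)  ⇒  FF..........  {b→[1]; d→[0]}
  3. unlink(d)  ⇒  .F..........  {b→[1]}
  4. create(c)  ⇒  FF..........  {b→[1]; c→[0]}
  5. append(c, 1)  ⇒  FFF.........  {b→[1]; c→[0, 2]}
  6. unlink(b)  ⇒  F.F.........  {c→[0, 2]}
  7. append(c, 1)  ⇒  FFF.........  {c→[0, 2, 1]}
  8. create(a)  ⇒  FFFF........  {a→[3]; c→[0, 2, 1]}
  9. create(b)  ⇒  FFFFF.......  {a→[3]; b→[4]; c→[0, 2, 1]}
  10. create(d)  ⇒  FFFFFF......  {a→[3]; b→[4]; c→[0, 2, 1]; d→[5]}
  11. unlink(c)  ⇒  ...FFF......  {a→[3]; b→[4]; d→[5]}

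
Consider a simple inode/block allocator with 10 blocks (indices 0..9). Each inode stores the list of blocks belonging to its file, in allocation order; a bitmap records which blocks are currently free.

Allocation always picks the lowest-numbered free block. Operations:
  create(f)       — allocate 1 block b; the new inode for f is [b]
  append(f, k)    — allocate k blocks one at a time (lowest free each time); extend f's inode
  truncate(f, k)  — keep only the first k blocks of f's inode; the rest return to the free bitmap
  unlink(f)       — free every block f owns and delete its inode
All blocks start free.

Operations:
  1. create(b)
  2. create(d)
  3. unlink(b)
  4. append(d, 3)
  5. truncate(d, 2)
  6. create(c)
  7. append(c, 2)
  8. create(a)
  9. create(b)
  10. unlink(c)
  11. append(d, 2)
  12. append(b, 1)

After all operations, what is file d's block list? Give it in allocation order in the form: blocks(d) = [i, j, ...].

create(b): bitmap=F......... | b=[0]
create(d): bitmap=FF........ | b=[0] d=[1]
unlink(b): bitmap=.F........ | d=[1]
append(d, 3): bitmap=FFFF...... | d=[1, 0, 2, 3]
truncate(d, 2): bitmap=FF........ | d=[1, 0]
create(c): bitmap=FFF....... | c=[2] d=[1, 0]
append(c, 2): bitmap=FFFFF..... | c=[2, 3, 4] d=[1, 0]
create(a): bitmap=FFFFFF.... | a=[5] c=[2, 3, 4] d=[1, 0]
create(b): bitmap=FFFFFFF... | a=[5] b=[6] c=[2, 3, 4] d=[1, 0]
unlink(c): bitmap=FF...FF... | a=[5] b=[6] d=[1, 0]
append(d, 2): bitmap=FFFF.FF... | a=[5] b=[6] d=[1, 0, 2, 3]
append(b, 1): bitmap=FFFFFFF... | a=[5] b=[6, 4] d=[1, 0, 2, 3]

blocks(d) = [1, 0, 2, 3]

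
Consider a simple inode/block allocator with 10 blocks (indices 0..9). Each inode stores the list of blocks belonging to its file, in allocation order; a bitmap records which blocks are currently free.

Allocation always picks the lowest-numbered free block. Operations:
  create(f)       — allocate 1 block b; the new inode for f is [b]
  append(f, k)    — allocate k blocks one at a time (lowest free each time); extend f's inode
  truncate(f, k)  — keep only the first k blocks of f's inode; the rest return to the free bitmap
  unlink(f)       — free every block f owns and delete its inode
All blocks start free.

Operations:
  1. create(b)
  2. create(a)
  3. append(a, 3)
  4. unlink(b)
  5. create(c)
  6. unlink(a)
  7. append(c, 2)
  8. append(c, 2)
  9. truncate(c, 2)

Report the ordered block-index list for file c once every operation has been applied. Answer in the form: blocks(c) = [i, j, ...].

[1] create(b) — b=0 (map F.........)
[2] create(a) — a=1 b=0 (map FF........)
[3] append(a, 3) — a=1,2,3,4 b=0 (map FFFFF.....)
[4] unlink(b) — a=1,2,3,4 (map .FFFF.....)
[5] create(c) — a=1,2,3,4 c=0 (map FFFFF.....)
[6] unlink(a) — c=0 (map F.........)
[7] append(c, 2) — c=0,1,2 (map FFF.......)
[8] append(c, 2) — c=0,1,2,3,4 (map FFFFF.....)
[9] truncate(c, 2) — c=0,1 (map FF........)

blocks(c) = [0, 1]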